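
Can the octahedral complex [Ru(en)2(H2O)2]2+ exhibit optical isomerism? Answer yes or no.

In an octahedral complex each vertex has one trans partner and four cis neighbours.
Each en is bidentate and must span two cis positions.
Working through the distinct placements yields 2 geometric isomers: H2O trans; H2O cis (chiral).
One of these lacks any improper symmetry element and so occurs as an enantiomeric pair, giving 2 + 1 = 3 stereoisomers in total.

yes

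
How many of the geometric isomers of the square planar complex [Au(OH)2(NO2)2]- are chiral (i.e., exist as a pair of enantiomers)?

0

In a square planar complex each vertex has one trans partner and two cis neighbours.
There are 2 geometric isomers: OH cis; OH trans.
Each arrangement has an internal mirror plane or centre of symmetry, so none is chiral.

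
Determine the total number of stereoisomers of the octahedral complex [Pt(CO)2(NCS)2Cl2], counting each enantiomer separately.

The six octahedral sites form three mutually perpendicular trans pairs.
Systematic placement gives 5 geometric isomers: CO trans, NCS trans, Cl trans; CO trans, NCS cis, Cl cis; CO cis, NCS trans, Cl cis; CO cis, NCS cis, Cl cis (chiral); CO cis, NCS cis, Cl trans.
One of these lacks any improper symmetry element and so occurs as an enantiomeric pair, giving 5 + 1 = 6 stereoisomers in total.

6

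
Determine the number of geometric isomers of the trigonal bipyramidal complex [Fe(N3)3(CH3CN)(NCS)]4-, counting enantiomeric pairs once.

4

A trigonal bipyramid has two axial and three equatorial sites, which are chemically inequivalent.
Systematic placement gives 4 geometric isomers: CH3CN axial, NCS equatorial; CH3CN axial, NCS axial; CH3CN equatorial, NCS equatorial; CH3CN equatorial, NCS axial.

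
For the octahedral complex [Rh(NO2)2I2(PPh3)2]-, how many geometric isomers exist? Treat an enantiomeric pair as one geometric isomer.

5

Working through the distinct placements yields 5 geometric isomers: NO2 trans, I trans, PPh3 trans; NO2 cis, I trans, PPh3 cis; NO2 cis, I cis, PPh3 trans; NO2 cis, I cis, PPh3 cis (chiral); NO2 trans, I cis, PPh3 cis.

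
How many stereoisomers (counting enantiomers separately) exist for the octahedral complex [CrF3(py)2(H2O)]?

The distinct arrangements are (3 in all): F mer, py trans; F mer, py cis; F fac, py cis.
Each arrangement has an internal mirror plane or centre of symmetry, so none is chiral.

3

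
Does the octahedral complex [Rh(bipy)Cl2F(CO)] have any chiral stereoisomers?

yes

An octahedron has six vertices in three trans pairs; every non-trans pair is cis.
Each bipy is bidentate and must span two cis positions.
Working through the distinct placements yields 4 geometric isomers: Cl cis (3 arrangements, 2 chiral); Cl trans.
Of these, 2 lack any improper symmetry element and so occur as enantiomeric pairs, giving 4 + 2 = 6 stereoisomers in total.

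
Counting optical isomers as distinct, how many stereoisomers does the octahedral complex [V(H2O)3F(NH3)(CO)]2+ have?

In an octahedral complex each vertex has one trans partner and four cis neighbours.
Systematic placement gives 4 geometric isomers: H2O mer (3 arrangements); H2O fac (chiral).
One of these lacks any improper symmetry element and so occurs as an enantiomeric pair, giving 4 + 1 = 5 stereoisomers in total.

5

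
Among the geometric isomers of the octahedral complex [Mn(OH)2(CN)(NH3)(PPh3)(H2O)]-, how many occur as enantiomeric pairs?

6

In an octahedral complex each vertex has one trans partner and four cis neighbours.
Systematic enumeration (placing each ligand type in turn and discarding arrangements equivalent by rotation or reflection) gives 9 geometric isomers.
Of these, 6 lack any improper symmetry element and so occur as enantiomeric pairs, giving 9 + 6 = 15 stereoisomers in total.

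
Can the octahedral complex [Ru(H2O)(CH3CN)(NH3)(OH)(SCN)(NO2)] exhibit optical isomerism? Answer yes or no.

yes

An octahedron has six vertices in three trans pairs; every non-trans pair is cis.
Exhaustive case analysis gives 15 geometric isomers.
Of these, 15 lack any improper symmetry element and so occur as enantiomeric pairs, giving 15 + 15 = 30 stereoisomers in total.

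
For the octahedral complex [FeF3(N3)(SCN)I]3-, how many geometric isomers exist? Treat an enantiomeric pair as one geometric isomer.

4

In an octahedral complex each vertex has one trans partner and four cis neighbours.
Systematic placement gives 4 geometric isomers: F mer (3 arrangements); F fac (chiral).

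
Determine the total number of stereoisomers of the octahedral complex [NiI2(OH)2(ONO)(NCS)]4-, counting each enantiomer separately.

An octahedron has six vertices in three trans pairs; every non-trans pair is cis.
Systematic placement gives 6 geometric isomers: I trans, OH cis; I trans, OH trans; I cis, OH cis (3 arrangements, 2 chiral); I cis, OH trans.
Of these, 2 lack any improper symmetry element and so occur as enantiomeric pairs, giving 6 + 2 = 8 stereoisomers in total.

8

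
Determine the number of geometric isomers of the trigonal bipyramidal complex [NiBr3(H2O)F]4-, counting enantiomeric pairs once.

In a trigonal bipyramid the two axial positions differ from the three equatorial ones.
Working through the distinct placements yields 4 geometric isomers: H2O equatorial, F equatorial; H2O equatorial, F axial; H2O axial, F equatorial; H2O axial, F axial.

4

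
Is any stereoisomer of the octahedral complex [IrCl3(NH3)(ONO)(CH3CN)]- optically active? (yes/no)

yes

In an octahedral complex each vertex has one trans partner and four cis neighbours.
There are 4 geometric isomers: Cl mer (3 arrangements); Cl fac (chiral).
One of these lacks any improper symmetry element and so occurs as an enantiomeric pair, giving 4 + 1 = 5 stereoisomers in total.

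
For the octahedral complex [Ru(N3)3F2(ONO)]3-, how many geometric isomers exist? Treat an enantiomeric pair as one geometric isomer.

3

An octahedron has six vertices in three trans pairs; every non-trans pair is cis.
Systematic placement gives 3 geometric isomers: N3 mer, F trans; N3 fac, F cis; N3 mer, F cis.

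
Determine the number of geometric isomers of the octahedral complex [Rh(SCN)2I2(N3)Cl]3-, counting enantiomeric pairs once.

The six octahedral sites form three mutually perpendicular trans pairs.
Working through the distinct placements yields 6 geometric isomers: SCN trans, I cis; SCN cis, I cis (3 arrangements, 2 chiral); SCN trans, I trans; SCN cis, I trans.

6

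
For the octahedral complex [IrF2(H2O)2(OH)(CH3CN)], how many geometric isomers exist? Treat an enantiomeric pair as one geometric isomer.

6

An octahedron has six vertices in three trans pairs; every non-trans pair is cis.
There are 6 geometric isomers: F cis, H2O cis (3 arrangements, 2 chiral); F cis, H2O trans; F trans, H2O cis; F trans, H2O trans.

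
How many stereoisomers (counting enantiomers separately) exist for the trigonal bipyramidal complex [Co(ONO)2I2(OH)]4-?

6

A trigonal bipyramid has two axial and three equatorial sites, which are chemically inequivalent.
Exhaustive case analysis gives 5 geometric isomers.
One of these lacks any improper symmetry element and so occurs as an enantiomeric pair, giving 5 + 1 = 6 stereoisomers in total.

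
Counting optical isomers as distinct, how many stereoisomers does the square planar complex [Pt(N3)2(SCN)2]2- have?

2

In a square planar complex each vertex has one trans partner and two cis neighbours.
The distinct arrangements are (2 in all): N3 cis; N3 trans.
Each arrangement has an internal mirror plane or centre of symmetry, so none is chiral.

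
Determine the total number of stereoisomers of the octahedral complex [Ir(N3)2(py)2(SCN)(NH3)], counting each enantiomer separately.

8

An octahedron has six vertices in three trans pairs; every non-trans pair is cis.
The distinct arrangements are (6 in all): N3 trans, py trans; N3 trans, py cis; N3 cis, py trans; N3 cis, py cis (3 arrangements, 2 chiral).
Of these, 2 lack any improper symmetry element and so occur as enantiomeric pairs, giving 6 + 2 = 8 stereoisomers in total.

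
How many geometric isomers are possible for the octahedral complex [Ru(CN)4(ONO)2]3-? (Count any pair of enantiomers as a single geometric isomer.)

2

In an octahedral complex each vertex has one trans partner and four cis neighbours.
Systematic placement gives 2 geometric isomers: ONO trans; ONO cis.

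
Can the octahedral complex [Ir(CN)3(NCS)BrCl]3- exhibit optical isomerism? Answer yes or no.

yes

The six octahedral sites form three mutually perpendicular trans pairs.
Systematic placement gives 4 geometric isomers: CN mer (3 arrangements); CN fac (chiral).
One of these lacks any improper symmetry element and so occurs as an enantiomeric pair, giving 4 + 1 = 5 stereoisomers in total.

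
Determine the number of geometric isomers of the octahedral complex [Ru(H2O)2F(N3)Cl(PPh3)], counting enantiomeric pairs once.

In an octahedral complex each vertex has one trans partner and four cis neighbours.
Placing the ligands in turn and identifying arrangements related by rotation or reflection leaves 9 distinct geometric isomers.

9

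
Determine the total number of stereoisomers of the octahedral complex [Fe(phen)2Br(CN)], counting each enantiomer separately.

An octahedron has six vertices in three trans pairs; every non-trans pair is cis.
Each phen is bidentate and must span two cis positions.
Systematic placement gives 2 geometric isomers: Br and CN mutually trans; Br and CN mutually cis (chiral).
One of these lacks any improper symmetry element and so occurs as an enantiomeric pair, giving 2 + 1 = 3 stereoisomers in total.

3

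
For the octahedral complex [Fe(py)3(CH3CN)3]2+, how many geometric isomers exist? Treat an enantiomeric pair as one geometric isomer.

In an octahedral complex each vertex has one trans partner and four cis neighbours.
The distinct arrangements are (2 in all): py mer; py fac.

2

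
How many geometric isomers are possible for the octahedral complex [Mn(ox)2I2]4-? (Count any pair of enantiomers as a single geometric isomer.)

Each ox is bidentate and must span two cis positions.
Systematic placement gives 2 geometric isomers: I trans; I cis (chiral).

2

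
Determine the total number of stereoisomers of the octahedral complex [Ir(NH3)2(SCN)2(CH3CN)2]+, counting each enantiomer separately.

6

The six octahedral sites form three mutually perpendicular trans pairs.
Working through the distinct placements yields 5 geometric isomers: NH3 trans, SCN trans, CH3CN trans; NH3 cis, SCN cis, CH3CN trans; NH3 cis, SCN trans, CH3CN cis; NH3 cis, SCN cis, CH3CN cis (chiral); NH3 trans, SCN cis, CH3CN cis.
One of these lacks any improper symmetry element and so occurs as an enantiomeric pair, giving 5 + 1 = 6 stereoisomers in total.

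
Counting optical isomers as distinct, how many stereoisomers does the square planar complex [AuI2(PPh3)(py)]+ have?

2

In a square planar complex each vertex has one trans partner and two cis neighbours.
Working through the distinct placements yields 2 geometric isomers: I cis; I trans.
Each arrangement has an internal mirror plane or centre of symmetry, so none is chiral.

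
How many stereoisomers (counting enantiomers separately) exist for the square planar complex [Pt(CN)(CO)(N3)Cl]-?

3

A square has two trans pairs of vertices; adjacent vertices are cis.
The distinct arrangements are (3 in all): (CN/Cl trans, CO/N3 trans); (CN/N3 trans, CO/Cl trans); (CN/CO trans, Cl/N3 trans).
Each arrangement has an internal mirror plane or centre of symmetry, so none is chiral.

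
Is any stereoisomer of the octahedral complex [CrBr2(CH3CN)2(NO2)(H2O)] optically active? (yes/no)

yes

The six octahedral sites form three mutually perpendicular trans pairs.
Systematic placement gives 6 geometric isomers: Br trans, CH3CN trans; Br trans, CH3CN cis; Br cis, CH3CN cis (3 arrangements, 2 chiral); Br cis, CH3CN trans.
Of these, 2 lack any improper symmetry element and so occur as enantiomeric pairs, giving 6 + 2 = 8 stereoisomers in total.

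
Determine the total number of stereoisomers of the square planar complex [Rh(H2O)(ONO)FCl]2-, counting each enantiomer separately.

A square has two trans pairs of vertices; adjacent vertices are cis.
The distinct arrangements are (3 in all): (Cl/H2O trans, F/ONO trans); (Cl/ONO trans, F/H2O trans); (Cl/F trans, H2O/ONO trans).
Each arrangement has an internal mirror plane or centre of symmetry, so none is chiral.

3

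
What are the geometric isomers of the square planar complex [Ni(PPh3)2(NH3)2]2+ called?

cis and trans

In a square planar complex each vertex has one trans partner and two cis neighbours.
The distinct arrangements are (2 in all): PPh3 cis; PPh3 trans.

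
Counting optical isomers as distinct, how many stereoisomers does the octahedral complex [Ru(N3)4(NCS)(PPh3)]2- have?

2

An octahedron has six vertices in three trans pairs; every non-trans pair is cis.
Systematic placement gives 2 geometric isomers: NCS and PPh3 mutually trans; NCS and PPh3 mutually cis.
Each arrangement has an internal mirror plane or centre of symmetry, so none is chiral.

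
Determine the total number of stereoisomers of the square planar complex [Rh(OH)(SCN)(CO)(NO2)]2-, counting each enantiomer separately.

In a square planar complex each vertex has one trans partner and two cis neighbours.
Systematic placement gives 3 geometric isomers: (CO/OH trans, NO2/SCN trans); (CO/SCN trans, NO2/OH trans); (CO/NO2 trans, OH/SCN trans).
Each arrangement has an internal mirror plane or centre of symmetry, so none is chiral.

3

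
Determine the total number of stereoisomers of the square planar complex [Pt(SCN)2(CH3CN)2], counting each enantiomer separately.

The distinct arrangements are (2 in all): SCN cis; SCN trans.
Each arrangement has an internal mirror plane or centre of symmetry, so none is chiral.

2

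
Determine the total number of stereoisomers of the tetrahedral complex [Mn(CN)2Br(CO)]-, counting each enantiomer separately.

In a tetrahedral complex all four positions are equivalent and every pair of ligands is adjacent — there is no cis/trans distinction.
Only one geometric arrangement is possible.

1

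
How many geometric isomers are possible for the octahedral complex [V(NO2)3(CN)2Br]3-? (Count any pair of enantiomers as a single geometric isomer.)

An octahedron has six vertices in three trans pairs; every non-trans pair is cis.
Systematic placement gives 3 geometric isomers: NO2 mer, CN cis; NO2 mer, CN trans; NO2 fac, CN cis.

3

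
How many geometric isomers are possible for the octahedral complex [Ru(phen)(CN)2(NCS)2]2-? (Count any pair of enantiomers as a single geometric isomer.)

3

In an octahedral complex each vertex has one trans partner and four cis neighbours.
Each phen is bidentate and must span two cis positions.
Systematic placement gives 3 geometric isomers: CN trans, NCS cis; CN cis, NCS cis (chiral); CN cis, NCS trans.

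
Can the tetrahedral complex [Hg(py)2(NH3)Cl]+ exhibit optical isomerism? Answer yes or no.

All four vertices of a tetrahedron are equivalent and mutually adjacent, so cis/trans isomerism cannot arise.
Only one geometric arrangement is possible.

no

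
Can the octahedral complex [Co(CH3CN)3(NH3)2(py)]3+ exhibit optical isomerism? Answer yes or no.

The six octahedral sites form three mutually perpendicular trans pairs.
Working through the distinct placements yields 3 geometric isomers: CH3CN mer, NH3 cis; CH3CN mer, NH3 trans; CH3CN fac, NH3 cis.
Each arrangement has an internal mirror plane or centre of symmetry, so none is chiral.

no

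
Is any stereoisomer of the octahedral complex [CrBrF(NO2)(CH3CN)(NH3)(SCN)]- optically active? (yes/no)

yes

An octahedron has six vertices in three trans pairs; every non-trans pair is cis.
Exhaustive case analysis gives 15 geometric isomers.
Of these, 15 lack any improper symmetry element and so occur as enantiomeric pairs, giving 15 + 15 = 30 stereoisomers in total.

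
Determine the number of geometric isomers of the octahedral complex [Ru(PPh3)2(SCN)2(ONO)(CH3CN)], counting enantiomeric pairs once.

6

In an octahedral complex each vertex has one trans partner and four cis neighbours.
The distinct arrangements are (6 in all): PPh3 trans, SCN trans; PPh3 cis, SCN cis (3 arrangements, 2 chiral); PPh3 cis, SCN trans; PPh3 trans, SCN cis.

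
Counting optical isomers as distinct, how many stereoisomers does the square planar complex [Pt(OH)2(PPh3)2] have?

2

A square has two trans pairs of vertices; adjacent vertices are cis.
Working through the distinct placements yields 2 geometric isomers: OH cis; OH trans.
Each arrangement has an internal mirror plane or centre of symmetry, so none is chiral.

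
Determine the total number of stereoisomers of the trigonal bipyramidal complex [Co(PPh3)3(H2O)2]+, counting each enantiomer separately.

A trigonal bipyramid has two axial and three equatorial sites, which are chemically inequivalent.
Systematic placement gives 3 geometric isomers: H2O both axial; H2O one axial, one equatorial; H2O both equatorial.
Each arrangement has an internal mirror plane or centre of symmetry, so none is chiral.

3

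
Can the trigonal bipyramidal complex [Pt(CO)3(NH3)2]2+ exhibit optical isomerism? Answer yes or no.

A trigonal bipyramid has two axial and three equatorial sites, which are chemically inequivalent.
Systematic placement gives 3 geometric isomers: NH3 both equatorial; NH3 one axial, one equatorial; NH3 both axial.
Each arrangement has an internal mirror plane or centre of symmetry, so none is chiral.

no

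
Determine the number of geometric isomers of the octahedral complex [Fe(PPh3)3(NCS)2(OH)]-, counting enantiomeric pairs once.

3

In an octahedral complex each vertex has one trans partner and four cis neighbours.
Working through the distinct placements yields 3 geometric isomers: PPh3 mer, NCS trans; PPh3 mer, NCS cis; PPh3 fac, NCS cis.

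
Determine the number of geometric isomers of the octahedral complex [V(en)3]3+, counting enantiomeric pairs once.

1

The six octahedral sites form three mutually perpendicular trans pairs.
Each en is bidentate and must span two cis positions.
Only one geometric arrangement is possible; it has no improper symmetry element, so it exists as a pair of enantiomers (2 stereoisomers).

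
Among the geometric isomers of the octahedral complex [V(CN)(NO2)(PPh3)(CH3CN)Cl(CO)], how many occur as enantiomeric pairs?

15

The six octahedral sites form three mutually perpendicular trans pairs.
Placing the ligands in turn and identifying arrangements related by rotation or reflection leaves 15 distinct geometric isomers.
Of these, 15 lack any improper symmetry element and so occur as enantiomeric pairs, giving 15 + 15 = 30 stereoisomers in total.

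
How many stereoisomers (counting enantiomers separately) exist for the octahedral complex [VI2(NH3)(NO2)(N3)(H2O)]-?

Systematic enumeration (placing each ligand type in turn and discarding arrangements equivalent by rotation or reflection) gives 9 geometric isomers.
Of these, 6 lack any improper symmetry element and so occur as enantiomeric pairs, giving 9 + 6 = 15 stereoisomers in total.

15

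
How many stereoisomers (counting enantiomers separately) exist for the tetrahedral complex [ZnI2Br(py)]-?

In a tetrahedral complex all four positions are equivalent and every pair of ligands is adjacent — there is no cis/trans distinction.
Only one geometric arrangement is possible.

1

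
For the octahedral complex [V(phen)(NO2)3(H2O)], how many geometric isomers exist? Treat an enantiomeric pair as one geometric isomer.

2

Each phen is bidentate and must span two cis positions.
Working through the distinct placements yields 2 geometric isomers: NO2 fac; NO2 mer.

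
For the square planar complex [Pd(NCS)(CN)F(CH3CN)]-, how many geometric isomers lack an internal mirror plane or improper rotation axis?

0

In a square planar complex each vertex has one trans partner and two cis neighbours.
Working through the distinct placements yields 3 geometric isomers: (CH3CN/F trans, CN/NCS trans); (CH3CN/NCS trans, CN/F trans); (CH3CN/CN trans, F/NCS trans).
Each arrangement has an internal mirror plane or centre of symmetry, so none is chiral.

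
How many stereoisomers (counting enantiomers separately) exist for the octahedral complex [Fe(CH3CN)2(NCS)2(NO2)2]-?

6

Systematic placement gives 5 geometric isomers: CH3CN trans, NCS trans, NO2 trans; CH3CN trans, NCS cis, NO2 cis; CH3CN cis, NCS cis, NO2 trans; CH3CN cis, NCS cis, NO2 cis (chiral); CH3CN cis, NCS trans, NO2 cis.
One of these lacks any improper symmetry element and so occurs as an enantiomeric pair, giving 5 + 1 = 6 stereoisomers in total.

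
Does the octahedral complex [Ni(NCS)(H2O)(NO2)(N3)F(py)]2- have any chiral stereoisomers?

yes

Systematic enumeration (placing each ligand type in turn and discarding arrangements equivalent by rotation or reflection) gives 15 geometric isomers.
Of these, 15 lack any improper symmetry element and so occur as enantiomeric pairs, giving 15 + 15 = 30 stereoisomers in total.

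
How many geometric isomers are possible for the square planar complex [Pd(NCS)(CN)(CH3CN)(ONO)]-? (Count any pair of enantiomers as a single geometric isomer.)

Systematic placement gives 3 geometric isomers: (CH3CN/NCS trans, CN/ONO trans); (CH3CN/ONO trans, CN/NCS trans); (CH3CN/CN trans, NCS/ONO trans).

3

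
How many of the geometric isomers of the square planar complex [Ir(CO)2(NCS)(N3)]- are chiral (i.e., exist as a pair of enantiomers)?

A square has two trans pairs of vertices; adjacent vertices are cis.
Systematic placement gives 2 geometric isomers: CO cis; CO trans.
Each arrangement has an internal mirror plane or centre of symmetry, so none is chiral.

0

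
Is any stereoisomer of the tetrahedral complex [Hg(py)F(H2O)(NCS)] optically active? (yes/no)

In a tetrahedral complex all four positions are equivalent and every pair of ligands is adjacent — there is no cis/trans distinction.
Only one geometric arrangement is possible; it has no improper symmetry element, so it exists as a pair of enantiomers (2 stereoisomers).

yes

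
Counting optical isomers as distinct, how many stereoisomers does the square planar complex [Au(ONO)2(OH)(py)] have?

2

A square has two trans pairs of vertices; adjacent vertices are cis.
There are 2 geometric isomers: ONO cis; ONO trans.
Each arrangement has an internal mirror plane or centre of symmetry, so none is chiral.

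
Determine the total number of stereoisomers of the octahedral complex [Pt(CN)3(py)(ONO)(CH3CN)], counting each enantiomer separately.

In an octahedral complex each vertex has one trans partner and four cis neighbours.
Systematic placement gives 4 geometric isomers: CN mer (3 arrangements); CN fac (chiral).
One of these lacks any improper symmetry element and so occurs as an enantiomeric pair, giving 4 + 1 = 5 stereoisomers in total.

5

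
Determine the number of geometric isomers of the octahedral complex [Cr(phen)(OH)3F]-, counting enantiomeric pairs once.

2

An octahedron has six vertices in three trans pairs; every non-trans pair is cis.
Each phen is bidentate and must span two cis positions.
The distinct arrangements are (2 in all): OH fac; OH mer.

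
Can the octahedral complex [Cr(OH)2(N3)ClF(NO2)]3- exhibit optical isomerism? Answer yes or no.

In an octahedral complex each vertex has one trans partner and four cis neighbours.
Exhaustive case analysis gives 9 geometric isomers.
Of these, 6 lack any improper symmetry element and so occur as enantiomeric pairs, giving 9 + 6 = 15 stereoisomers in total.

yes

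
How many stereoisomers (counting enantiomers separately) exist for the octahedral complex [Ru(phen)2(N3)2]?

In an octahedral complex each vertex has one trans partner and four cis neighbours.
Each phen is bidentate and must span two cis positions.
Working through the distinct placements yields 2 geometric isomers: N3 trans; N3 cis (chiral).
One of these lacks any improper symmetry element and so occurs as an enantiomeric pair, giving 2 + 1 = 3 stereoisomers in total.

3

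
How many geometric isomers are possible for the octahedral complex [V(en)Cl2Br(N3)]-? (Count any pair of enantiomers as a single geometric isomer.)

4

Each en is bidentate and must span two cis positions.
The distinct arrangements are (4 in all): Cl cis (3 arrangements, 2 chiral); Cl trans.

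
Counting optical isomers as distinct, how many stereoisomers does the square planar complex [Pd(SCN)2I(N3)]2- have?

A square has two trans pairs of vertices; adjacent vertices are cis.
Systematic placement gives 2 geometric isomers: SCN cis; SCN trans.
Each arrangement has an internal mirror plane or centre of symmetry, so none is chiral.

2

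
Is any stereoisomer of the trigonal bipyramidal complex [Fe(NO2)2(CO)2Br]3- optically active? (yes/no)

yes

In a trigonal bipyramid the two axial positions differ from the three equatorial ones.
Systematic enumeration (placing each ligand type in turn and discarding arrangements equivalent by rotation or reflection) gives 5 geometric isomers.
One of these lacks any improper symmetry element and so occurs as an enantiomeric pair, giving 5 + 1 = 6 stereoisomers in total.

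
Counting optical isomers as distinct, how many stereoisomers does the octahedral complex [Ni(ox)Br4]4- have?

Each ox is bidentate and must span two cis positions.
Only one geometric arrangement is possible.

1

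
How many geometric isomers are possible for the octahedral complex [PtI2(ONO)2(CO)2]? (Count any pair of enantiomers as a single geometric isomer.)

An octahedron has six vertices in three trans pairs; every non-trans pair is cis.
There are 5 geometric isomers: I trans, ONO trans, CO trans; I cis, ONO cis, CO trans; I cis, ONO trans, CO cis; I cis, ONO cis, CO cis (chiral); I trans, ONO cis, CO cis.

5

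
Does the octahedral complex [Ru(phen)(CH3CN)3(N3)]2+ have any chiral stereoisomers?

no

An octahedron has six vertices in three trans pairs; every non-trans pair is cis.
Each phen is bidentate and must span two cis positions.
The distinct arrangements are (2 in all): CH3CN mer; CH3CN fac.
Each arrangement has an internal mirror plane or centre of symmetry, so none is chiral.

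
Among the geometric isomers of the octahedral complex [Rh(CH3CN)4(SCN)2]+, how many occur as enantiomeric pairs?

0

An octahedron has six vertices in three trans pairs; every non-trans pair is cis.
The distinct arrangements are (2 in all): SCN trans; SCN cis.
Each arrangement has an internal mirror plane or centre of symmetry, so none is chiral.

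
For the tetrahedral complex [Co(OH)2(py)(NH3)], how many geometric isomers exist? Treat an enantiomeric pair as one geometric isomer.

In a tetrahedral complex all four positions are equivalent and every pair of ligands is adjacent — there is no cis/trans distinction.
Only one geometric arrangement is possible.

1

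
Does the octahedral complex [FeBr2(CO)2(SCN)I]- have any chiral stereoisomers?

The six octahedral sites form three mutually perpendicular trans pairs.
Working through the distinct placements yields 6 geometric isomers: Br trans, CO trans; Br trans, CO cis; Br cis, CO cis (3 arrangements, 2 chiral); Br cis, CO trans.
Of these, 2 lack any improper symmetry element and so occur as enantiomeric pairs, giving 6 + 2 = 8 stereoisomers in total.

yes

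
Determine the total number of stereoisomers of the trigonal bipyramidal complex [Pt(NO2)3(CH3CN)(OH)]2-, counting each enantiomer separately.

In a trigonal bipyramid the two axial positions differ from the three equatorial ones.
Systematic placement gives 4 geometric isomers: CH3CN axial, OH equatorial; CH3CN axial, OH axial; CH3CN equatorial, OH equatorial; CH3CN equatorial, OH axial.
Each arrangement has an internal mirror plane or centre of symmetry, so none is chiral.

4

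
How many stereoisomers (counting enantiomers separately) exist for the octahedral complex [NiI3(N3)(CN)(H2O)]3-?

5

An octahedron has six vertices in three trans pairs; every non-trans pair is cis.
Working through the distinct placements yields 4 geometric isomers: I mer (3 arrangements); I fac (chiral).
One of these lacks any improper symmetry element and so occurs as an enantiomeric pair, giving 4 + 1 = 5 stereoisomers in total.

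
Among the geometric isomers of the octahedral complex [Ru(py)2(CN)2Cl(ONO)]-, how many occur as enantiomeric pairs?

In an octahedral complex each vertex has one trans partner and four cis neighbours.
There are 6 geometric isomers: py trans, CN trans; py cis, CN trans; py trans, CN cis; py cis, CN cis (3 arrangements, 2 chiral).
Of these, 2 lack any improper symmetry element and so occur as enantiomeric pairs, giving 6 + 2 = 8 stereoisomers in total.

2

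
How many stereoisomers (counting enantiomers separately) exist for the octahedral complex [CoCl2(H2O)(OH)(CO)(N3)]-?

15

In an octahedral complex each vertex has one trans partner and four cis neighbours.
Systematic enumeration (placing each ligand type in turn and discarding arrangements equivalent by rotation or reflection) gives 9 geometric isomers.
Of these, 6 lack any improper symmetry element and so occur as enantiomeric pairs, giving 9 + 6 = 15 stereoisomers in total.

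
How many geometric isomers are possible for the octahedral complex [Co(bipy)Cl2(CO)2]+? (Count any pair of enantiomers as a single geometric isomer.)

3

An octahedron has six vertices in three trans pairs; every non-trans pair is cis.
Each bipy is bidentate and must span two cis positions.
There are 3 geometric isomers: Cl cis, CO trans; Cl cis, CO cis (chiral); Cl trans, CO cis.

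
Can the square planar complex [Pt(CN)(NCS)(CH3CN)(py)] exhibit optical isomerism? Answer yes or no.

In a square planar complex each vertex has one trans partner and two cis neighbours.
The distinct arrangements are (3 in all): (CH3CN/NCS trans, CN/py trans); (CH3CN/py trans, CN/NCS trans); (CH3CN/CN trans, NCS/py trans).
Each arrangement has an internal mirror plane or centre of symmetry, so none is chiral.

no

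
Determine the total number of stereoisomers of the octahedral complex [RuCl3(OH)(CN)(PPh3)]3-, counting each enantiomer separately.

In an octahedral complex each vertex has one trans partner and four cis neighbours.
Working through the distinct placements yields 4 geometric isomers: Cl mer (3 arrangements); Cl fac (chiral).
One of these lacks any improper symmetry element and so occurs as an enantiomeric pair, giving 4 + 1 = 5 stereoisomers in total.

5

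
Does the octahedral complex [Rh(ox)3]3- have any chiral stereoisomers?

Each ox is bidentate and must span two cis positions.
Only one geometric arrangement is possible; it has no improper symmetry element, so it exists as a pair of enantiomers (2 stereoisomers).

yes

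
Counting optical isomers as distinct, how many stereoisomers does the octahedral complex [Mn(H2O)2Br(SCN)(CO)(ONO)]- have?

15

An octahedron has six vertices in three trans pairs; every non-trans pair is cis.
Placing the ligands in turn and identifying arrangements related by rotation or reflection leaves 9 distinct geometric isomers.
Of these, 6 lack any improper symmetry element and so occur as enantiomeric pairs, giving 9 + 6 = 15 stereoisomers in total.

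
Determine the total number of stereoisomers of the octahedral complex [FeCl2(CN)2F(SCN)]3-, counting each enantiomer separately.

An octahedron has six vertices in three trans pairs; every non-trans pair is cis.
The distinct arrangements are (6 in all): Cl trans, CN trans; Cl cis, CN trans; Cl cis, CN cis (3 arrangements, 2 chiral); Cl trans, CN cis.
Of these, 2 lack any improper symmetry element and so occur as enantiomeric pairs, giving 6 + 2 = 8 stereoisomers in total.

8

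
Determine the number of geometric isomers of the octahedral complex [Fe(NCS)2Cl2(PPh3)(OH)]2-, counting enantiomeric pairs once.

The distinct arrangements are (6 in all): NCS trans, Cl trans; NCS cis, Cl trans; NCS cis, Cl cis (3 arrangements, 2 chiral); NCS trans, Cl cis.

6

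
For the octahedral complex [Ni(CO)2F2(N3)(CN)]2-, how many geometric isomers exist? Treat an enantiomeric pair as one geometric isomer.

6

An octahedron has six vertices in three trans pairs; every non-trans pair is cis.
Working through the distinct placements yields 6 geometric isomers: CO cis, F cis (3 arrangements, 2 chiral); CO cis, F trans; CO trans, F cis; CO trans, F trans.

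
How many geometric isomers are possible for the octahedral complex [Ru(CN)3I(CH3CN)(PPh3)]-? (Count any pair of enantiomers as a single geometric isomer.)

4

The six octahedral sites form three mutually perpendicular trans pairs.
Systematic placement gives 4 geometric isomers: CN mer (3 arrangements); CN fac (chiral).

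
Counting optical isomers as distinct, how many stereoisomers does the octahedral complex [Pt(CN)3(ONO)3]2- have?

2

An octahedron has six vertices in three trans pairs; every non-trans pair is cis.
There are 2 geometric isomers: CN mer; CN fac.
Each arrangement has an internal mirror plane or centre of symmetry, so none is chiral.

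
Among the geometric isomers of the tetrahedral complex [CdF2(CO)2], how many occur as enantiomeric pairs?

In a tetrahedral complex all four positions are equivalent and every pair of ligands is adjacent — there is no cis/trans distinction.
Only one geometric arrangement is possible.

0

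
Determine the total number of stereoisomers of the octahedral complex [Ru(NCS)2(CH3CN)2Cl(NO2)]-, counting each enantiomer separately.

8

The six octahedral sites form three mutually perpendicular trans pairs.
The distinct arrangements are (6 in all): NCS cis, CH3CN trans; NCS trans, CH3CN trans; NCS cis, CH3CN cis (3 arrangements, 2 chiral); NCS trans, CH3CN cis.
Of these, 2 lack any improper symmetry element and so occur as enantiomeric pairs, giving 6 + 2 = 8 stereoisomers in total.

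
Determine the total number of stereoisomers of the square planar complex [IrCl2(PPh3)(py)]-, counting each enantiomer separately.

2

In a square planar complex each vertex has one trans partner and two cis neighbours.
There are 2 geometric isomers: Cl cis; Cl trans.
Each arrangement has an internal mirror plane or centre of symmetry, so none is chiral.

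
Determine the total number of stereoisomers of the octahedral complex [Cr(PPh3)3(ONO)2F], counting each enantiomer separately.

The six octahedral sites form three mutually perpendicular trans pairs.
There are 3 geometric isomers: PPh3 mer, ONO cis; PPh3 mer, ONO trans; PPh3 fac, ONO cis.
Each arrangement has an internal mirror plane or centre of symmetry, so none is chiral.

3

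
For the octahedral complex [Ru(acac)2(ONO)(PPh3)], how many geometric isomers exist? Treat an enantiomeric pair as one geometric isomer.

Each acac is bidentate and must span two cis positions.
Working through the distinct placements yields 2 geometric isomers: ONO and PPh3 mutually trans; ONO and PPh3 mutually cis (chiral).

2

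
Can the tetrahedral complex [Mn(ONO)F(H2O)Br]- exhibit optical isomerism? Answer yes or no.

Only one geometric arrangement is possible; it has no improper symmetry element, so it exists as a pair of enantiomers (2 stereoisomers).

yes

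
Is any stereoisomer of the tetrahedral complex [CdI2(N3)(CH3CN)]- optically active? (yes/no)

no

Only one geometric arrangement is possible.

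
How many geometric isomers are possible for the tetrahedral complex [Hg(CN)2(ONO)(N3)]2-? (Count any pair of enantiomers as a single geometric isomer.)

All four vertices of a tetrahedron are equivalent and mutually adjacent, so cis/trans isomerism cannot arise.
Only one geometric arrangement is possible.

1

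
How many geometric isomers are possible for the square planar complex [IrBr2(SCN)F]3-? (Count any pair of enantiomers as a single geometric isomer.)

There are 2 geometric isomers: Br cis; Br trans.

2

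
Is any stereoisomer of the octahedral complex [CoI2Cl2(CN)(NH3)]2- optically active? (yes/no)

yes

The distinct arrangements are (6 in all): I cis, Cl cis (3 arrangements, 2 chiral); I trans, Cl cis; I cis, Cl trans; I trans, Cl trans.
Of these, 2 lack any improper symmetry element and so occur as enantiomeric pairs, giving 6 + 2 = 8 stereoisomers in total.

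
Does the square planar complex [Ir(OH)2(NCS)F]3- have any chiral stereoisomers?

no

A square has two trans pairs of vertices; adjacent vertices are cis.
There are 2 geometric isomers: OH cis; OH trans.
Each arrangement has an internal mirror plane or centre of symmetry, so none is chiral.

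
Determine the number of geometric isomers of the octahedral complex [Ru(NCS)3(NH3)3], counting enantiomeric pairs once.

In an octahedral complex each vertex has one trans partner and four cis neighbours.
Systematic placement gives 2 geometric isomers: NCS mer; NCS fac.

2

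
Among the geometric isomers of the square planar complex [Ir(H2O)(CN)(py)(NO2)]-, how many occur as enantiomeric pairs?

In a square planar complex each vertex has one trans partner and two cis neighbours.
There are 3 geometric isomers: (CN/NO2 trans, H2O/py trans); (CN/py trans, H2O/NO2 trans); (CN/H2O trans, NO2/py trans).
Each arrangement has an internal mirror plane or centre of symmetry, so none is chiral.

0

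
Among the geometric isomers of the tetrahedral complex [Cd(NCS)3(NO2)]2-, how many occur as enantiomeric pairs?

0

In a tetrahedral complex all four positions are equivalent and every pair of ligands is adjacent — there is no cis/trans distinction.
Only one geometric arrangement is possible.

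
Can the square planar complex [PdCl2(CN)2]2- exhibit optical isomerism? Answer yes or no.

no

There are 2 geometric isomers: Cl cis; Cl trans.
Each arrangement has an internal mirror plane or centre of symmetry, so none is chiral.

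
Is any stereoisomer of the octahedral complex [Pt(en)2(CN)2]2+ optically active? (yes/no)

yes

An octahedron has six vertices in three trans pairs; every non-trans pair is cis.
Each en is bidentate and must span two cis positions.
Working through the distinct placements yields 2 geometric isomers: CN trans; CN cis (chiral).
One of these lacks any improper symmetry element and so occurs as an enantiomeric pair, giving 2 + 1 = 3 stereoisomers in total.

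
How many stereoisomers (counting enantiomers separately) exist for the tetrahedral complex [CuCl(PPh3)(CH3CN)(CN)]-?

2

In a tetrahedral complex all four positions are equivalent and every pair of ligands is adjacent — there is no cis/trans distinction.
Only one geometric arrangement is possible; it has no improper symmetry element, so it exists as a pair of enantiomers (2 stereoisomers).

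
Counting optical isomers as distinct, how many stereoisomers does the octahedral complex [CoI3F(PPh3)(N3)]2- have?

5

The six octahedral sites form three mutually perpendicular trans pairs.
Working through the distinct placements yields 4 geometric isomers: I mer (3 arrangements); I fac (chiral).
One of these lacks any improper symmetry element and so occurs as an enantiomeric pair, giving 4 + 1 = 5 stereoisomers in total.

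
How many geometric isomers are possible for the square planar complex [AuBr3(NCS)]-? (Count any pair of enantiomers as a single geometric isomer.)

1

A square has two trans pairs of vertices; adjacent vertices are cis.
Only one geometric arrangement is possible.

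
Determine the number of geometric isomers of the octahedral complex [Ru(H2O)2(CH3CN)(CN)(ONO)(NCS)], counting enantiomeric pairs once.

Placing the ligands in turn and identifying arrangements related by rotation or reflection leaves 9 distinct geometric isomers.

9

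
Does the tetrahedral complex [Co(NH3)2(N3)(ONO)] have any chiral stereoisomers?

no

Only one geometric arrangement is possible.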